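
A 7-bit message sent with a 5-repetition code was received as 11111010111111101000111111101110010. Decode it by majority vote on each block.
Split into 5-bit blocks and majority-vote each:
  block 1 = 11111: 5 ones, 0 zeros → 1
  block 2 = 01011: 3 ones, 2 zeros → 1
  block 3 = 11111: 5 ones, 0 zeros → 1
  block 4 = 01000: 1 ones, 4 zeros → 0
  block 5 = 11111: 5 ones, 0 zeros → 1
  block 6 = 11011: 4 ones, 1 zeros → 1
  block 7 = 10010: 2 ones, 3 zeros → 0
Decoded = 1110110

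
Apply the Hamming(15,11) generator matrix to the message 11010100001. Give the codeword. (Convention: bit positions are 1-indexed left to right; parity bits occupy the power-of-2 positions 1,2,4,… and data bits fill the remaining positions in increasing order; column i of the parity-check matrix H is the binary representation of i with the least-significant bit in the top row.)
Codeword c = d · G (mod 2), d = 11010100001:
  c[0] = d·G[:,0] = (11010100001)·(11011010101) mod 2 = 1+1+0+1+0+0+0+0+0+0+1 mod 2 = 0
  c[1] = d·G[:,1] = (11010100001)·(10110110011) mod 2 = 1+0+0+1+0+1+0+0+0+0+1 mod 2 = 0
  c[2] = d·G[:,2] = (11010100001)·(10000000000) mod 2 = 1+0+0+0+0+0+0+0+0+0+0 mod 2 = 1
  c[3] = d·G[:,3] = (11010100001)·(01110001111) mod 2 = 0+1+0+1+0+0+0+0+0+0+1 mod 2 = 1
  c[4] = d·G[:,4] = (11010100001)·(01000000000) mod 2 = 0+1+0+0+0+0+0+0+0+0+0 mod 2 = 1
  c[5] = d·G[:,5] = (11010100001)·(00100000000) mod 2 = 0+0+0+0+0+0+0+0+0+0+0 mod 2 = 0
  c[6] = d·G[:,6] = (11010100001)·(00010000000) mod 2 = 0+0+0+1+0+0+0+0+0+0+0 mod 2 = 1
  c[7] = d·G[:,7] = (11010100001)·(00001111111) mod 2 = 0+0+0+0+0+1+0+0+0+0+1 mod 2 = 0
  c[8] = d·G[:,8] = (11010100001)·(00001000000) mod 2 = 0+0+0+0+0+0+0+0+0+0+0 mod 2 = 0
  c[9] = d·G[:,9] = (11010100001)·(00000100000) mod 2 = 0+0+0+0+0+1+0+0+0+0+0 mod 2 = 1
  c[10] = d·G[:,10] = (11010100001)·(00000010000) mod 2 = 0+0+0+0+0+0+0+0+0+0+0 mod 2 = 0
  c[11] = d·G[:,11] = (11010100001)·(00000001000) mod 2 = 0+0+0+0+0+0+0+0+0+0+0 mod 2 = 0
  c[12] = d·G[:,12] = (11010100001)·(00000000100) mod 2 = 0+0+0+0+0+0+0+0+0+0+0 mod 2 = 0
  c[13] = d·G[:,13] = (11010100001)·(00000000010) mod 2 = 0+0+0+0+0+0+0+0+0+0+0 mod 2 = 0
  c[14] = d·G[:,14] = (11010100001)·(00000000001) mod 2 = 0+0+0+0+0+0+0+0+0+0+1 mod 2 = 1
Codeword = 001110100100001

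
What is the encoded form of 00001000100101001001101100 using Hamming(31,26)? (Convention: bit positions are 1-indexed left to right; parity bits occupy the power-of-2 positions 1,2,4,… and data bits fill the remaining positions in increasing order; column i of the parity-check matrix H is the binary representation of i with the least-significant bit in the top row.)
Codeword c = d · G (mod 2), d = 00001000100101001001101100:
  c[0] = d·G[:,0] = (00001000100101001001101100)·(11011010101101010101010101) mod 2 = 0+0+0+0+1+0+0+0+1+0+0+1+0+1+0+0+0+0+0+1+0+0+0+1+0+0 mod 2 = 0
  c[1] = d·G[:,1] = (00001000100101001001101100)·(10110110011011001100110011) mod 2 = 0+0+0+0+0+0+0+0+0+0+0+0+0+1+0+0+1+0+0+0+1+0+0+0+0+0 mod 2 = 1
  c[2] = d·G[:,2] = (00001000100101001001101100)·(10000000000000000000000000) mod 2 = 0+0+0+0+0+0+0+0+0+0+0+0+0+0+0+0+0+0+0+0+0+0+0+0+0+0 mod 2 = 0
  c[3] = d·G[:,3] = (00001000100101001001101100)·(01110001111000111100001111) mod 2 = 0+0+0+0+0+0+0+0+1+0+0+0+0+0+0+0+1+0+0+0+0+0+1+1+0+0 mod 2 = 0
  c[4] = d·G[:,4] = (00001000100101001001101100)·(01000000000000000000000000) mod 2 = 0+0+0+0+0+0+0+0+0+0+0+0+0+0+0+0+0+0+0+0+0+0+0+0+0+0 mod 2 = 0
  c[5] = d·G[:,5] = (00001000100101001001101100)·(00100000000000000000000000) mod 2 = 0+0+0+0+0+0+0+0+0+0+0+0+0+0+0+0+0+0+0+0+0+0+0+0+0+0 mod 2 = 0
  c[6] = d·G[:,6] = (00001000100101001001101100)·(00010000000000000000000000) mod 2 = 0+0+0+0+0+0+0+0+0+0+0+0+0+0+0+0+0+0+0+0+0+0+0+0+0+0 mod 2 = 0
  c[7] = d·G[:,7] = (00001000100101001001101100)·(00001111111000000011111111) mod 2 = 0+0+0+0+1+0+0+0+1+0+0+0+0+0+0+0+0+0+0+1+1+0+1+1+0+0 mod 2 = 0
  c[8] = d·G[:,8] = (00001000100101001001101100)·(00001000000000000000000000) mod 2 = 0+0+0+0+1+0+0+0+0+0+0+0+0+0+0+0+0+0+0+0+0+0+0+0+0+0 mod 2 = 1
  c[9] = d·G[:,9] = (00001000100101001001101100)·(00000100000000000000000000) mod 2 = 0+0+0+0+0+0+0+0+0+0+0+0+0+0+0+0+0+0+0+0+0+0+0+0+0+0 mod 2 = 0
  c[10] = d·G[:,10] = (00001000100101001001101100)·(00000010000000000000000000) mod 2 = 0+0+0+0+0+0+0+0+0+0+0+0+0+0+0+0+0+0+0+0+0+0+0+0+0+0 mod 2 = 0
  c[11] = d·G[:,11] = (00001000100101001001101100)·(00000001000000000000000000) mod 2 = 0+0+0+0+0+0+0+0+0+0+0+0+0+0+0+0+0+0+0+0+0+0+0+0+0+0 mod 2 = 0
  c[12] = d·G[:,12] = (00001000100101001001101100)·(00000000100000000000000000) mod 2 = 0+0+0+0+0+0+0+0+1+0+0+0+0+0+0+0+0+0+0+0+0+0+0+0+0+0 mod 2 = 1
  c[13] = d·G[:,13] = (00001000100101001001101100)·(00000000010000000000000000) mod 2 = 0+0+0+0+0+0+0+0+0+0+0+0+0+0+0+0+0+0+0+0+0+0+0+0+0+0 mod 2 = 0
  c[14] = d·G[:,14] = (00001000100101001001101100)·(00000000001000000000000000) mod 2 = 0+0+0+0+0+0+0+0+0+0+0+0+0+0+0+0+0+0+0+0+0+0+0+0+0+0 mod 2 = 0
  c[15] = d·G[:,15] = (00001000100101001001101100)·(00000000000111111111111111) mod 2 = 0+0+0+0+0+0+0+0+0+0+0+1+0+1+0+0+1+0+0+1+1+0+1+1+0+0 mod 2 = 1
  c[16] = d·G[:,16] = (00001000100101001001101100)·(00000000000100000000000000) mod 2 = 0+0+0+0+0+0+0+0+0+0+0+1+0+0+0+0+0+0+0+0+0+0+0+0+0+0 mod 2 = 1
  c[17] = d·G[:,17] = (00001000100101001001101100)·(00000000000010000000000000) mod 2 = 0+0+0+0+0+0+0+0+0+0+0+0+0+0+0+0+0+0+0+0+0+0+0+0+0+0 mod 2 = 0
  c[18] = d·G[:,18] = (00001000100101001001101100)·(00000000000001000000000000) mod 2 = 0+0+0+0+0+0+0+0+0+0+0+0+0+1+0+0+0+0+0+0+0+0+0+0+0+0 mod 2 = 1
  c[19] = d·G[:,19] = (00001000100101001001101100)·(00000000000000100000000000) mod 2 = 0+0+0+0+0+0+0+0+0+0+0+0+0+0+0+0+0+0+0+0+0+0+0+0+0+0 mod 2 = 0
  c[20] = d·G[:,20] = (00001000100101001001101100)·(00000000000000010000000000) mod 2 = 0+0+0+0+0+0+0+0+0+0+0+0+0+0+0+0+0+0+0+0+0+0+0+0+0+0 mod 2 = 0
  c[21] = d·G[:,21] = (00001000100101001001101100)·(00000000000000001000000000) mod 2 = 0+0+0+0+0+0+0+0+0+0+0+0+0+0+0+0+1+0+0+0+0+0+0+0+0+0 mod 2 = 1
  c[22] = d·G[:,22] = (00001000100101001001101100)·(00000000000000000100000000) mod 2 = 0+0+0+0+0+0+0+0+0+0+0+0+0+0+0+0+0+0+0+0+0+0+0+0+0+0 mod 2 = 0
  c[23] = d·G[:,23] = (00001000100101001001101100)·(00000000000000000010000000) mod 2 = 0+0+0+0+0+0+0+0+0+0+0+0+0+0+0+0+0+0+0+0+0+0+0+0+0+0 mod 2 = 0
  c[24] = d·G[:,24] = (00001000100101001001101100)·(00000000000000000001000000) mod 2 = 0+0+0+0+0+0+0+0+0+0+0+0+0+0+0+0+0+0+0+1+0+0+0+0+0+0 mod 2 = 1
  c[25] = d·G[:,25] = (00001000100101001001101100)·(00000000000000000000100000) mod 2 = 0+0+0+0+0+0+0+0+0+0+0+0+0+0+0+0+0+0+0+0+1+0+0+0+0+0 mod 2 = 1
  c[26] = d·G[:,26] = (00001000100101001001101100)·(00000000000000000000010000) mod 2 = 0+0+0+0+0+0+0+0+0+0+0+0+0+0+0+0+0+0+0+0+0+0+0+0+0+0 mod 2 = 0
  c[27] = d·G[:,27] = (00001000100101001001101100)·(00000000000000000000001000) mod 2 = 0+0+0+0+0+0+0+0+0+0+0+0+0+0+0+0+0+0+0+0+0+0+1+0+0+0 mod 2 = 1
  c[28] = d·G[:,28] = (00001000100101001001101100)·(00000000000000000000000100) mod 2 = 0+0+0+0+0+0+0+0+0+0+0+0+0+0+0+0+0+0+0+0+0+0+0+1+0+0 mod 2 = 1
  c[29] = d·G[:,29] = (00001000100101001001101100)·(00000000000000000000000010) mod 2 = 0+0+0+0+0+0+0+0+0+0+0+0+0+0+0+0+0+0+0+0+0+0+0+0+0+0 mod 2 = 0
  c[30] = d·G[:,30] = (00001000100101001001101100)·(00000000000000000000000001) mod 2 = 0+0+0+0+0+0+0+0+0+0+0+0+0+0+0+0+0+0+0+0+0+0+0+0+0+0 mod 2 = 0
Codeword = 0100000010001001101001001101100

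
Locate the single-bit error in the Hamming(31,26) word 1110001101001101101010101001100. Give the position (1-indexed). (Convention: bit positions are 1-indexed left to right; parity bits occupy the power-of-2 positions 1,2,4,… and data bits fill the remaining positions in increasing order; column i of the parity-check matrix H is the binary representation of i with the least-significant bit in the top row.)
Syndrome s = H · r^T (mod 2), r = 1110001101001101101010101001100:
  s[0] = (1010101010101010101010101010101)·(1110001101001101101010101001100) mod 2 = 1+0+1+0+0+0+1+0+0+0+0+0+1+0+0+0+1+0+1+0+1+0+1+0+1+0+0+0+1+0+0 mod 2 = 0
  s[1] = (0110011001100110011001100110011)·(1110001101001101101010101001100) mod 2 = 0+1+1+0+0+0+1+0+0+1+0+0+0+1+0+0+0+0+1+0+0+0+1+0+0+0+0+0+0+0+0 mod 2 = 1
  s[2] = (0001111000011110000111100001111)·(1110001101001101101010101001100) mod 2 = 0+0+0+0+0+0+1+0+0+0+0+0+1+1+0+0+0+0+0+0+1+0+1+0+0+0+0+1+1+0+0 mod 2 = 1
  s[3] = (0000000111111110000000011111111)·(1110001101001101101010101001100) mod 2 = 0+0+0+0+0+0+0+1+0+1+0+0+1+1+0+0+0+0+0+0+0+0+0+0+1+0+0+1+1+0+0 mod 2 = 1
  s[4] = (0000000000000001111111111111111)·(1110001101001101101010101001100) mod 2 = 0+0+0+0+0+0+0+0+0+0+0+0+0+0+0+1+1+0+1+0+1+0+1+0+1+0+0+1+1+0+0 mod 2 = 0
Syndrome = 01110
Column i of H is the binary representation of i, so the syndrome is the binary index of the flipped bit.
Read s = 01110 with s[0] as LSB: 0·2^0 + 1·2^1 + 1·2^2 + 1·2^3 + 0·2^4 = 14.
Error is at bit position 14.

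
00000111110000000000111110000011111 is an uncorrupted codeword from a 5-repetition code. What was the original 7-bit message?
Split into 5-bit blocks: 00000 11111 00000 00000 11111 00000 11111
Data = 0100101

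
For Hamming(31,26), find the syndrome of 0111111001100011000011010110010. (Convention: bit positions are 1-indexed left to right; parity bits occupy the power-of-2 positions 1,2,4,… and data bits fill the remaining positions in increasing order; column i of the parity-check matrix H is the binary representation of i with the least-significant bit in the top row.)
Syndrome s = H · r^T (mod 2), r = 0111111001100011000011010110010:
  s[0] = (1010101010101010101010101010101)·(0111111001100011000011010110010) mod 2 = 0+0+1+0+1+0+1+0+0+0+1+0+0+0+1+0+0+0+0+0+1+0+0+0+0+0+1+0+0+0+0 mod 2 = 1
  s[1] = (0110011001100110011001100110011)·(0111111001100011000011010110010) mod 2 = 0+1+1+0+0+1+1+0+0+1+1+0+0+0+1+0+0+0+0+0+0+1+0+0+0+1+1+0+0+1+0 mod 2 = 1
  s[2] = (0001111000011110000111100001111)·(0111111001100011000011010110010) mod 2 = 0+0+0+1+1+1+1+0+0+0+0+0+0+0+1+0+0+0+0+0+1+1+0+0+0+0+0+0+0+1+0 mod 2 = 0
  s[3] = (0000000111111110000000011111111)·(0111111001100011000011010110010) mod 2 = 0+0+0+0+0+0+0+0+0+1+1+0+0+0+1+0+0+0+0+0+0+0+0+1+0+1+1+0+0+1+0 mod 2 = 1
  s[4] = (0000000000000001111111111111111)·(0111111001100011000011010110010) mod 2 = 0+0+0+0+0+0+0+0+0+0+0+0+0+0+0+1+0+0+0+0+1+1+0+1+0+1+1+0+0+1+0 mod 2 = 1
Syndrome = 11011
Non-zero syndrome: error at position 27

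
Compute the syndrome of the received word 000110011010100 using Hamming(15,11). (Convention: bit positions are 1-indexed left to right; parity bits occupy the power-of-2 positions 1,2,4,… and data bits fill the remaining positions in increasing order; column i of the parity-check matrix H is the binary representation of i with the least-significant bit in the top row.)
Syndrome s = H · r^T (mod 2), r = 000110011010100:
  s[0] = (101010101010101)·(000110011010100) mod 2 = 0+0+0+0+1+0+0+0+1+0+1+0+1+0+0 mod 2 = 0
  s[1] = (011001100110011)·(000110011010100) mod 2 = 0+0+0+0+0+0+0+0+0+0+1+0+0+0+0 mod 2 = 1
  s[2] = (000111100001111)·(000110011010100) mod 2 = 0+0+0+1+1+0+0+0+0+0+0+0+1+0+0 mod 2 = 1
  s[3] = (000000011111111)·(000110011010100) mod 2 = 0+0+0+0+0+0+0+1+1+0+1+0+1+0+0 mod 2 = 0
Syndrome = 0110
Non-zero syndrome: error at position 6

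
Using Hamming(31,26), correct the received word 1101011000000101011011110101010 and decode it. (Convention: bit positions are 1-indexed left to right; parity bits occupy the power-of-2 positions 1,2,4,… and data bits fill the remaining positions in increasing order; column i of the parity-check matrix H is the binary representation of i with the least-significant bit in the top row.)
Syndrome s = H · r^T (mod 2), r = 1101011000000101011011110101010:
  s[0] = (1010101010101010101010101010101)·(1101011000000101011011110101010) mod 2 = 1+0+0+0+0+0+1+0+0+0+0+0+0+0+0+0+0+0+1+0+1+0+1+0+0+0+0+0+0+0+0 mod 2 = 1
  s[1] = (0110011001100110011001100110011)·(1101011000000101011011110101010) mod 2 = 0+1+0+0+0+1+1+0+0+0+0+0+0+1+0+0+0+1+1+0+0+1+1+0+0+1+0+0+0+1+0 mod 2 = 0
  s[2] = (0001111000011110000111100001111)·(1101011000000101011011110101010) mod 2 = 0+0+0+1+0+1+1+0+0+0+0+0+0+1+0+0+0+0+0+0+1+1+1+0+0+0+0+1+0+1+0 mod 2 = 1
  s[3] = (0000000111111110000000011111111)·(1101011000000101011011110101010) mod 2 = 0+0+0+0+0+0+0+0+0+0+0+0+0+1+0+0+0+0+0+0+0+0+0+1+0+1+0+1+0+1+0 mod 2 = 1
  s[4] = (0000000000000001111111111111111)·(1101011000000101011011110101010) mod 2 = 0+0+0+0+0+0+0+0+0+0+0+0+0+0+0+1+0+1+1+0+1+1+1+1+0+1+0+1+0+1+0 mod 2 = 0
Syndrome = 10110
Column 13 of H equals this syndrome → error at bit 13 (1-indexed).
Flip bit 13: 1101011000000101011011110101010 → 1101011000001101011011110101010
Extract data bits at positions {3,5,6,7,9,10,11,12,13,14,15,17,18,19,20,21,22,23,24,25,26,27,28,29,30,31}: 00110000110011011110101010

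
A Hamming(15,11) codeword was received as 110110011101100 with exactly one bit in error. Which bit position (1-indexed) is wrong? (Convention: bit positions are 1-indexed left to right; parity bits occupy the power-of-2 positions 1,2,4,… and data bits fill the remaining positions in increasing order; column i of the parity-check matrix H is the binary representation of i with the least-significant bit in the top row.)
Syndrome s = H · r^T (mod 2), r = 110110011101100:
  s[0] = (101010101010101)·(110110011101100) mod 2 = 1+0+0+0+1+0+0+0+1+0+0+0+1+0+0 mod 2 = 0
  s[1] = (011001100110011)·(110110011101100) mod 2 = 0+1+0+0+0+0+0+0+0+1+0+0+0+0+0 mod 2 = 0
  s[2] = (000111100001111)·(110110011101100) mod 2 = 0+0+0+1+1+0+0+0+0+0+0+1+1+0+0 mod 2 = 0
  s[3] = (000000011111111)·(110110011101100) mod 2 = 0+0+0+0+0+0+0+1+1+1+0+1+1+0+0 mod 2 = 1
Syndrome = 0001
Column i of H is the binary representation of i, so the syndrome is the binary index of the flipped bit.
Read s = 0001 with s[0] as LSB: 0·2^0 + 0·2^1 + 0·2^2 + 1·2^3 = 8.
Error is at bit position 8.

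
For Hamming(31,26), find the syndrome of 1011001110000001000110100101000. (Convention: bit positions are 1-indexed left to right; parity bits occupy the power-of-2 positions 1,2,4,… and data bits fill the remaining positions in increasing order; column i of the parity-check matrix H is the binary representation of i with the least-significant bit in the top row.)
Syndrome s = H · r^T (mod 2), r = 1011001110000001000110100101000:
  s[0] = (1010101010101010101010101010101)·(1011001110000001000110100101000) mod 2 = 1+0+1+0+0+0+1+0+1+0+0+0+0+0+0+0+0+0+0+0+1+0+1+0+0+0+0+0+0+0+0 mod 2 = 0
  s[1] = (0110011001100110011001100110011)·(1011001110000001000110100101000) mod 2 = 0+0+1+0+0+0+1+0+0+0+0+0+0+0+0+0+0+0+0+0+0+0+1+0+0+1+0+0+0+0+0 mod 2 = 0
  s[2] = (0001111000011110000111100001111)·(1011001110000001000110100101000) mod 2 = 0+0+0+1+0+0+1+0+0+0+0+0+0+0+0+0+0+0+0+1+1+0+1+0+0+0+0+1+0+0+0 mod 2 = 0
  s[3] = (0000000111111110000000011111111)·(1011001110000001000110100101000) mod 2 = 0+0+0+0+0+0+0+1+1+0+0+0+0+0+0+0+0+0+0+0+0+0+0+0+0+1+0+1+0+0+0 mod 2 = 0
  s[4] = (0000000000000001111111111111111)·(1011001110000001000110100101000) mod 2 = 0+0+0+0+0+0+0+0+0+0+0+0+0+0+0+1+0+0+0+1+1+0+1+0+0+1+0+1+0+0+0 mod 2 = 0
Syndrome = 00000
s = 0: no error detected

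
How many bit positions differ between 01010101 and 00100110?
XOR = 01110011, count of 1s = 5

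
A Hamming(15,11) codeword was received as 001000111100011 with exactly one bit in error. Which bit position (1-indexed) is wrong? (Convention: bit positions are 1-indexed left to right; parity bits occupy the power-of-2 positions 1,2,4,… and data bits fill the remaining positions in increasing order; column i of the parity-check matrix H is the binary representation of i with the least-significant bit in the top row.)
Syndrome s = H · r^T (mod 2), r = 001000111100011:
  s[0] = (101010101010101)·(001000111100011) mod 2 = 0+0+1+0+0+0+1+0+1+0+0+0+0+0+1 mod 2 = 0
  s[1] = (011001100110011)·(001000111100011) mod 2 = 0+0+1+0+0+0+1+0+0+1+0+0+0+1+1 mod 2 = 1
  s[2] = (000111100001111)·(001000111100011) mod 2 = 0+0+0+0+0+0+1+0+0+0+0+0+0+1+1 mod 2 = 1
  s[3] = (000000011111111)·(001000111100011) mod 2 = 0+0+0+0+0+0+0+1+1+1+0+0+0+1+1 mod 2 = 1
Syndrome = 0111
Column i of H is the binary representation of i, so the syndrome is the binary index of the flipped bit.
Read s = 0111 with s[0] as LSB: 0·2^0 + 1·2^1 + 1·2^2 + 1·2^3 = 14.
Error is at bit position 14.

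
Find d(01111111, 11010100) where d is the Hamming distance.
XOR = 10101011, count of 1s = 5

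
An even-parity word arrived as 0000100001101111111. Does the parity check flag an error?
Sum of received bits: 0+0+0+0+1+0+0+0+0+1+1+0+1+1+1+1+1+1+1 = 10; 10 mod 2 = 0. Result is 0 → no error detected.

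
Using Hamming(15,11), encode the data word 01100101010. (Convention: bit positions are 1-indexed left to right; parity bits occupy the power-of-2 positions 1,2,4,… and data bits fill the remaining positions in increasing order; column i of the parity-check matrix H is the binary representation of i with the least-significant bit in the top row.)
Codeword c = d · G (mod 2), d = 01100101010:
  c[0] = d·G[:,0] = (01100101010)·(11011010101) mod 2 = 0+1+0+0+0+0+0+0+0+0+0 mod 2 = 1
  c[1] = d·G[:,1] = (01100101010)·(10110110011) mod 2 = 0+0+1+0+0+1+0+0+0+1+0 mod 2 = 1
  c[2] = d·G[:,2] = (01100101010)·(10000000000) mod 2 = 0+0+0+0+0+0+0+0+0+0+0 mod 2 = 0
  c[3] = d·G[:,3] = (01100101010)·(01110001111) mod 2 = 0+1+1+0+0+0+0+1+0+1+0 mod 2 = 0
  c[4] = d·G[:,4] = (01100101010)·(01000000000) mod 2 = 0+1+0+0+0+0+0+0+0+0+0 mod 2 = 1
  c[5] = d·G[:,5] = (01100101010)·(00100000000) mod 2 = 0+0+1+0+0+0+0+0+0+0+0 mod 2 = 1
  c[6] = d·G[:,6] = (01100101010)·(00010000000) mod 2 = 0+0+0+0+0+0+0+0+0+0+0 mod 2 = 0
  c[7] = d·G[:,7] = (01100101010)·(00001111111) mod 2 = 0+0+0+0+0+1+0+1+0+1+0 mod 2 = 1
  c[8] = d·G[:,8] = (01100101010)·(00001000000) mod 2 = 0+0+0+0+0+0+0+0+0+0+0 mod 2 = 0
  c[9] = d·G[:,9] = (01100101010)·(00000100000) mod 2 = 0+0+0+0+0+1+0+0+0+0+0 mod 2 = 1
  c[10] = d·G[:,10] = (01100101010)·(00000010000) mod 2 = 0+0+0+0+0+0+0+0+0+0+0 mod 2 = 0
  c[11] = d·G[:,11] = (01100101010)·(00000001000) mod 2 = 0+0+0+0+0+0+0+1+0+0+0 mod 2 = 1
  c[12] = d·G[:,12] = (01100101010)·(00000000100) mod 2 = 0+0+0+0+0+0+0+0+0+0+0 mod 2 = 0
  c[13] = d·G[:,13] = (01100101010)·(00000000010) mod 2 = 0+0+0+0+0+0+0+0+0+1+0 mod 2 = 1
  c[14] = d·G[:,14] = (01100101010)·(00000000001) mod 2 = 0+0+0+0+0+0+0+0+0+0+0 mod 2 = 0
Codeword = 110011010101010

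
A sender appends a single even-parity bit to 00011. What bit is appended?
Sum of data bits: 0+0+0+1+1 = 2.
2 mod 2 = 0, so parity bit = 0.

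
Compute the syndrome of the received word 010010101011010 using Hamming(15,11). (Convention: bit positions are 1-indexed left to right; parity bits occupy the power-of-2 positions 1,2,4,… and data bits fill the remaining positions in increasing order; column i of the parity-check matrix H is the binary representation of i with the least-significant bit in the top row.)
Syndrome s = H · r^T (mod 2), r = 010010101011010:
  s[0] = (101010101010101)·(010010101011010) mod 2 = 0+0+0+0+1+0+1+0+1+0+1+0+0+0+0 mod 2 = 0
  s[1] = (011001100110011)·(010010101011010) mod 2 = 0+1+0+0+0+0+1+0+0+0+1+0+0+1+0 mod 2 = 0
  s[2] = (000111100001111)·(010010101011010) mod 2 = 0+0+0+0+1+0+1+0+0+0+0+1+0+1+0 mod 2 = 0
  s[3] = (000000011111111)·(010010101011010) mod 2 = 0+0+0+0+0+0+0+0+1+0+1+1+0+1+0 mod 2 = 0
Syndrome = 0000
s = 0: no error detected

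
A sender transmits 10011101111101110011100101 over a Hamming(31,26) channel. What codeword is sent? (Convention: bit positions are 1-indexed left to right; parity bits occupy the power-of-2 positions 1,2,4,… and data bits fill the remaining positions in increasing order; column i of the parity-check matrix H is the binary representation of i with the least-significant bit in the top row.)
Codeword c = d · G (mod 2), d = 10011101111101110011100101:
  c[0] = d·G[:,0] = (10011101111101110011100101)·(11011010101101010101010101) mod 2 = 1+0+0+1+1+0+0+0+1+0+1+1+0+1+0+1+0+0+0+1+0+0+0+1+0+1 mod 2 = 1
  c[1] = d·G[:,1] = (10011101111101110011100101)·(10110110011011001100110011) mod 2 = 1+0+0+1+0+1+0+0+0+1+1+0+0+1+0+0+0+0+0+0+1+0+0+0+0+1 mod 2 = 0
  c[2] = d·G[:,2] = (10011101111101110011100101)·(10000000000000000000000000) mod 2 = 1+0+0+0+0+0+0+0+0+0+0+0+0+0+0+0+0+0+0+0+0+0+0+0+0+0 mod 2 = 1
  c[3] = d·G[:,3] = (10011101111101110011100101)·(01110001111000111100001111) mod 2 = 0+0+0+1+0+0+0+1+1+1+1+0+0+0+1+1+0+0+0+0+0+0+0+1+0+1 mod 2 = 1
  c[4] = d·G[:,4] = (10011101111101110011100101)·(01000000000000000000000000) mod 2 = 0+0+0+0+0+0+0+0+0+0+0+0+0+0+0+0+0+0+0+0+0+0+0+0+0+0 mod 2 = 0
  c[5] = d·G[:,5] = (10011101111101110011100101)·(00100000000000000000000000) mod 2 = 0+0+0+0+0+0+0+0+0+0+0+0+0+0+0+0+0+0+0+0+0+0+0+0+0+0 mod 2 = 0
  c[6] = d·G[:,6] = (10011101111101110011100101)·(00010000000000000000000000) mod 2 = 0+0+0+1+0+0+0+0+0+0+0+0+0+0+0+0+0+0+0+0+0+0+0+0+0+0 mod 2 = 1
  c[7] = d·G[:,7] = (10011101111101110011100101)·(00001111111000000011111111) mod 2 = 0+0+0+0+1+1+0+1+1+1+1+0+0+0+0+0+0+0+1+1+1+0+0+1+0+1 mod 2 = 1
  c[8] = d·G[:,8] = (10011101111101110011100101)·(00001000000000000000000000) mod 2 = 0+0+0+0+1+0+0+0+0+0+0+0+0+0+0+0+0+0+0+0+0+0+0+0+0+0 mod 2 = 1
  c[9] = d·G[:,9] = (10011101111101110011100101)·(00000100000000000000000000) mod 2 = 0+0+0+0+0+1+0+0+0+0+0+0+0+0+0+0+0+0+0+0+0+0+0+0+0+0 mod 2 = 1
  c[10] = d·G[:,10] = (10011101111101110011100101)·(00000010000000000000000000) mod 2 = 0+0+0+0+0+0+0+0+0+0+0+0+0+0+0+0+0+0+0+0+0+0+0+0+0+0 mod 2 = 0
  c[11] = d·G[:,11] = (10011101111101110011100101)·(00000001000000000000000000) mod 2 = 0+0+0+0+0+0+0+1+0+0+0+0+0+0+0+0+0+0+0+0+0+0+0+0+0+0 mod 2 = 1
  c[12] = d·G[:,12] = (10011101111101110011100101)·(00000000100000000000000000) mod 2 = 0+0+0+0+0+0+0+0+1+0+0+0+0+0+0+0+0+0+0+0+0+0+0+0+0+0 mod 2 = 1
  c[13] = d·G[:,13] = (10011101111101110011100101)·(00000000010000000000000000) mod 2 = 0+0+0+0+0+0+0+0+0+1+0+0+0+0+0+0+0+0+0+0+0+0+0+0+0+0 mod 2 = 1
  c[14] = d·G[:,14] = (10011101111101110011100101)·(00000000001000000000000000) mod 2 = 0+0+0+0+0+0+0+0+0+0+1+0+0+0+0+0+0+0+0+0+0+0+0+0+0+0 mod 2 = 1
  c[15] = d·G[:,15] = (10011101111101110011100101)·(00000000000111111111111111) mod 2 = 0+0+0+0+0+0+0+0+0+0+0+1+0+1+1+1+0+0+1+1+1+0+0+1+0+1 mod 2 = 1
  c[16] = d·G[:,16] = (10011101111101110011100101)·(00000000000100000000000000) mod 2 = 0+0+0+0+0+0+0+0+0+0+0+1+0+0+0+0+0+0+0+0+0+0+0+0+0+0 mod 2 = 1
  c[17] = d·G[:,17] = (10011101111101110011100101)·(00000000000010000000000000) mod 2 = 0+0+0+0+0+0+0+0+0+0+0+0+0+0+0+0+0+0+0+0+0+0+0+0+0+0 mod 2 = 0
  c[18] = d·G[:,18] = (10011101111101110011100101)·(00000000000001000000000000) mod 2 = 0+0+0+0+0+0+0+0+0+0+0+0+0+1+0+0+0+0+0+0+0+0+0+0+0+0 mod 2 = 1
  c[19] = d·G[:,19] = (10011101111101110011100101)·(00000000000000100000000000) mod 2 = 0+0+0+0+0+0+0+0+0+0+0+0+0+0+1+0+0+0+0+0+0+0+0+0+0+0 mod 2 = 1
  c[20] = d·G[:,20] = (10011101111101110011100101)·(00000000000000010000000000) mod 2 = 0+0+0+0+0+0+0+0+0+0+0+0+0+0+0+1+0+0+0+0+0+0+0+0+0+0 mod 2 = 1
  c[21] = d·G[:,21] = (10011101111101110011100101)·(00000000000000001000000000) mod 2 = 0+0+0+0+0+0+0+0+0+0+0+0+0+0+0+0+0+0+0+0+0+0+0+0+0+0 mod 2 = 0
  c[22] = d·G[:,22] = (10011101111101110011100101)·(00000000000000000100000000) mod 2 = 0+0+0+0+0+0+0+0+0+0+0+0+0+0+0+0+0+0+0+0+0+0+0+0+0+0 mod 2 = 0
  c[23] = d·G[:,23] = (10011101111101110011100101)·(00000000000000000010000000) mod 2 = 0+0+0+0+0+0+0+0+0+0+0+0+0+0+0+0+0+0+1+0+0+0+0+0+0+0 mod 2 = 1
  c[24] = d·G[:,24] = (10011101111101110011100101)·(00000000000000000001000000) mod 2 = 0+0+0+0+0+0+0+0+0+0+0+0+0+0+0+0+0+0+0+1+0+0+0+0+0+0 mod 2 = 1
  c[25] = d·G[:,25] = (10011101111101110011100101)·(00000000000000000000100000) mod 2 = 0+0+0+0+0+0+0+0+0+0+0+0+0+0+0+0+0+0+0+0+1+0+0+0+0+0 mod 2 = 1
  c[26] = d·G[:,26] = (10011101111101110011100101)·(00000000000000000000010000) mod 2 = 0+0+0+0+0+0+0+0+0+0+0+0+0+0+0+0+0+0+0+0+0+0+0+0+0+0 mod 2 = 0
  c[27] = d·G[:,27] = (10011101111101110011100101)·(00000000000000000000001000) mod 2 = 0+0+0+0+0+0+0+0+0+0+0+0+0+0+0+0+0+0+0+0+0+0+0+0+0+0 mod 2 = 0
  c[28] = d·G[:,28] = (10011101111101110011100101)·(00000000000000000000000100) mod 2 = 0+0+0+0+0+0+0+0+0+0+0+0+0+0+0+0+0+0+0+0+0+0+0+1+0+0 mod 2 = 1
  c[29] = d·G[:,29] = (10011101111101110011100101)·(00000000000000000000000010) mod 2 = 0+0+0+0+0+0+0+0+0+0+0+0+0+0+0+0+0+0+0+0+0+0+0+0+0+0 mod 2 = 0
  c[30] = d·G[:,30] = (10011101111101110011100101)·(00000000000000000000000001) mod 2 = 0+0+0+0+0+0+0+0+0+0+0+0+0+0+0+0+0+0+0+0+0+0+0+0+0+1 mod 2 = 1
Codeword = 1011001111011111101110011100101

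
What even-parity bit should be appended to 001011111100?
Sum of data bits: 0+0+1+0+1+1+1+1+1+1+0+0 = 7.
7 mod 2 = 1, so parity bit = 1.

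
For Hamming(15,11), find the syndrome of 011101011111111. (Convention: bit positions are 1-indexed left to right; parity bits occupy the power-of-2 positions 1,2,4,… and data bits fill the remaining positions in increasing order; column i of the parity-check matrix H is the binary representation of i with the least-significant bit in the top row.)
Syndrome s = H · r^T (mod 2), r = 011101011111111:
  s[0] = (101010101010101)·(011101011111111) mod 2 = 0+0+1+0+0+0+0+0+1+0+1+0+1+0+1 mod 2 = 1
  s[1] = (011001100110011)·(011101011111111) mod 2 = 0+1+1+0+0+1+0+0+0+1+1+0+0+1+1 mod 2 = 1
  s[2] = (000111100001111)·(011101011111111) mod 2 = 0+0+0+1+0+1+0+0+0+0+0+1+1+1+1 mod 2 = 0
  s[3] = (000000011111111)·(011101011111111) mod 2 = 0+0+0+0+0+0+0+1+1+1+1+1+1+1+1 mod 2 = 0
Syndrome = 1100
Non-zero syndrome: error at position 3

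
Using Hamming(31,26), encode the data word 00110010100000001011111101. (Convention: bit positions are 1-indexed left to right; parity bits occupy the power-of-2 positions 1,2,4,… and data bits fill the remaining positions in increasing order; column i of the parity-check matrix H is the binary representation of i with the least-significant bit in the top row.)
Codeword c = d · G (mod 2), d = 00110010100000001011111101:
  c[0] = d·G[:,0] = (00110010100000001011111101)·(11011010101101010101010101) mod 2 = 0+0+0+1+0+0+1+0+1+0+0+0+0+0+0+0+0+0+0+1+0+1+0+1+0+1 mod 2 = 1
  c[1] = d·G[:,1] = (00110010100000001011111101)·(10110110011011001100110011) mod 2 = 0+0+1+1+0+0+1+0+0+0+0+0+0+0+0+0+1+0+0+0+1+1+0+0+0+1 mod 2 = 1
  c[2] = d·G[:,2] = (00110010100000001011111101)·(10000000000000000000000000) mod 2 = 0+0+0+0+0+0+0+0+0+0+0+0+0+0+0+0+0+0+0+0+0+0+0+0+0+0 mod 2 = 0
  c[3] = d·G[:,3] = (00110010100000001011111101)·(01110001111000111100001111) mod 2 = 0+0+1+1+0+0+0+0+1+0+0+0+0+0+0+0+1+0+0+0+0+0+1+1+0+1 mod 2 = 1
  c[4] = d·G[:,4] = (00110010100000001011111101)·(01000000000000000000000000) mod 2 = 0+0+0+0+0+0+0+0+0+0+0+0+0+0+0+0+0+0+0+0+0+0+0+0+0+0 mod 2 = 0
  c[5] = d·G[:,5] = (00110010100000001011111101)·(00100000000000000000000000) mod 2 = 0+0+1+0+0+0+0+0+0+0+0+0+0+0+0+0+0+0+0+0+0+0+0+0+0+0 mod 2 = 1
  c[6] = d·G[:,6] = (00110010100000001011111101)·(00010000000000000000000000) mod 2 = 0+0+0+1+0+0+0+0+0+0+0+0+0+0+0+0+0+0+0+0+0+0+0+0+0+0 mod 2 = 1
  c[7] = d·G[:,7] = (00110010100000001011111101)·(00001111111000000011111111) mod 2 = 0+0+0+0+0+0+1+0+1+0+0+0+0+0+0+0+0+0+1+1+1+1+1+1+0+1 mod 2 = 1
  c[8] = d·G[:,8] = (00110010100000001011111101)·(00001000000000000000000000) mod 2 = 0+0+0+0+0+0+0+0+0+0+0+0+0+0+0+0+0+0+0+0+0+0+0+0+0+0 mod 2 = 0
  c[9] = d·G[:,9] = (00110010100000001011111101)·(00000100000000000000000000) mod 2 = 0+0+0+0+0+0+0+0+0+0+0+0+0+0+0+0+0+0+0+0+0+0+0+0+0+0 mod 2 = 0
  c[10] = d·G[:,10] = (00110010100000001011111101)·(00000010000000000000000000) mod 2 = 0+0+0+0+0+0+1+0+0+0+0+0+0+0+0+0+0+0+0+0+0+0+0+0+0+0 mod 2 = 1
  c[11] = d·G[:,11] = (00110010100000001011111101)·(00000001000000000000000000) mod 2 = 0+0+0+0+0+0+0+0+0+0+0+0+0+0+0+0+0+0+0+0+0+0+0+0+0+0 mod 2 = 0
  c[12] = d·G[:,12] = (00110010100000001011111101)·(00000000100000000000000000) mod 2 = 0+0+0+0+0+0+0+0+1+0+0+0+0+0+0+0+0+0+0+0+0+0+0+0+0+0 mod 2 = 1
  c[13] = d·G[:,13] = (00110010100000001011111101)·(00000000010000000000000000) mod 2 = 0+0+0+0+0+0+0+0+0+0+0+0+0+0+0+0+0+0+0+0+0+0+0+0+0+0 mod 2 = 0
  c[14] = d·G[:,14] = (00110010100000001011111101)·(00000000001000000000000000) mod 2 = 0+0+0+0+0+0+0+0+0+0+0+0+0+0+0+0+0+0+0+0+0+0+0+0+0+0 mod 2 = 0
  c[15] = d·G[:,15] = (00110010100000001011111101)·(00000000000111111111111111) mod 2 = 0+0+0+0+0+0+0+0+0+0+0+0+0+0+0+0+1+0+1+1+1+1+1+1+0+1 mod 2 = 0
  c[16] = d·G[:,16] = (00110010100000001011111101)·(00000000000100000000000000) mod 2 = 0+0+0+0+0+0+0+0+0+0+0+0+0+0+0+0+0+0+0+0+0+0+0+0+0+0 mod 2 = 0
  c[17] = d·G[:,17] = (00110010100000001011111101)·(00000000000010000000000000) mod 2 = 0+0+0+0+0+0+0+0+0+0+0+0+0+0+0+0+0+0+0+0+0+0+0+0+0+0 mod 2 = 0
  c[18] = d·G[:,18] = (00110010100000001011111101)·(00000000000001000000000000) mod 2 = 0+0+0+0+0+0+0+0+0+0+0+0+0+0+0+0+0+0+0+0+0+0+0+0+0+0 mod 2 = 0
  c[19] = d·G[:,19] = (00110010100000001011111101)·(00000000000000100000000000) mod 2 = 0+0+0+0+0+0+0+0+0+0+0+0+0+0+0+0+0+0+0+0+0+0+0+0+0+0 mod 2 = 0
  c[20] = d·G[:,20] = (00110010100000001011111101)·(00000000000000010000000000) mod 2 = 0+0+0+0+0+0+0+0+0+0+0+0+0+0+0+0+0+0+0+0+0+0+0+0+0+0 mod 2 = 0
  c[21] = d·G[:,21] = (00110010100000001011111101)·(00000000000000001000000000) mod 2 = 0+0+0+0+0+0+0+0+0+0+0+0+0+0+0+0+1+0+0+0+0+0+0+0+0+0 mod 2 = 1
  c[22] = d·G[:,22] = (00110010100000001011111101)·(00000000000000000100000000) mod 2 = 0+0+0+0+0+0+0+0+0+0+0+0+0+0+0+0+0+0+0+0+0+0+0+0+0+0 mod 2 = 0
  c[23] = d·G[:,23] = (00110010100000001011111101)·(00000000000000000010000000) mod 2 = 0+0+0+0+0+0+0+0+0+0+0+0+0+0+0+0+0+0+1+0+0+0+0+0+0+0 mod 2 = 1
  c[24] = d·G[:,24] = (00110010100000001011111101)·(00000000000000000001000000) mod 2 = 0+0+0+0+0+0+0+0+0+0+0+0+0+0+0+0+0+0+0+1+0+0+0+0+0+0 mod 2 = 1
  c[25] = d·G[:,25] = (00110010100000001011111101)·(00000000000000000000100000) mod 2 = 0+0+0+0+0+0+0+0+0+0+0+0+0+0+0+0+0+0+0+0+1+0+0+0+0+0 mod 2 = 1
  c[26] = d·G[:,26] = (00110010100000001011111101)·(00000000000000000000010000) mod 2 = 0+0+0+0+0+0+0+0+0+0+0+0+0+0+0+0+0+0+0+0+0+1+0+0+0+0 mod 2 = 1
  c[27] = d·G[:,27] = (00110010100000001011111101)·(00000000000000000000001000) mod 2 = 0+0+0+0+0+0+0+0+0+0+0+0+0+0+0+0+0+0+0+0+0+0+1+0+0+0 mod 2 = 1
  c[28] = d·G[:,28] = (00110010100000001011111101)·(00000000000000000000000100) mod 2 = 0+0+0+0+0+0+0+0+0+0+0+0+0+0+0+0+0+0+0+0+0+0+0+1+0+0 mod 2 = 1
  c[29] = d·G[:,29] = (00110010100000001011111101)·(00000000000000000000000010) mod 2 = 0+0+0+0+0+0+0+0+0+0+0+0+0+0+0+0+0+0+0+0+0+0+0+0+0+0 mod 2 = 0
  c[30] = d·G[:,30] = (00110010100000001011111101)·(00000000000000000000000001) mod 2 = 0+0+0+0+0+0+0+0+0+0+0+0+0+0+0+0+0+0+0+0+0+0+0+0+0+1 mod 2 = 1
Codeword = 1101011100101000000001011111101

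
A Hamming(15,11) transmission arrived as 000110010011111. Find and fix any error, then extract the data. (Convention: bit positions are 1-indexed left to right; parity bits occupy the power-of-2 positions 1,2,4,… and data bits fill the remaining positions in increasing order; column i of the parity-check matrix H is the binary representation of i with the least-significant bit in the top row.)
Syndrome s = H · r^T (mod 2), r = 000110010011111:
  s[0] = (101010101010101)·(000110010011111) mod 2 = 0+0+0+0+1+0+0+0+0+0+1+0+1+0+1 mod 2 = 0
  s[1] = (011001100110011)·(000110010011111) mod 2 = 0+0+0+0+0+0+0+0+0+0+1+0+0+1+1 mod 2 = 1
  s[2] = (000111100001111)·(000110010011111) mod 2 = 0+0+0+1+1+0+0+0+0+0+0+1+1+1+1 mod 2 = 0
  s[3] = (000000011111111)·(000110010011111) mod 2 = 0+0+0+0+0+0+0+1+0+0+1+1+1+1+1 mod 2 = 0
Syndrome = 0100
Column 2 of H equals this syndrome → error at bit 2 (1-indexed).
Flip bit 2: 000110010011111 → 010110010011111
Extract data bits at positions {3,5,6,7,9,10,11,12,13,14,15}: 01000011111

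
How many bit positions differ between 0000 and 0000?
XOR = 0000, count of 1s = 0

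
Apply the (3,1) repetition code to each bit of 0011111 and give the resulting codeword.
Repeat each bit 3× and concatenate:
0→000  0→000  1→111  1→111  1→111  1→111  1→111
Codeword = 000000111111111111111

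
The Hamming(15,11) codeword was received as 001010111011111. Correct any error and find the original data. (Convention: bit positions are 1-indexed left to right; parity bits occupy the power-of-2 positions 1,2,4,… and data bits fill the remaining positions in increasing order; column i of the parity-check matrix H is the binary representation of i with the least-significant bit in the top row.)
Syndrome s = H · r^T (mod 2), r = 001010111011111:
  s[0] = (101010101010101)·(001010111011111) mod 2 = 0+0+1+0+1+0+1+0+1+0+1+0+1+0+1 mod 2 = 1
  s[1] = (011001100110011)·(001010111011111) mod 2 = 0+0+1+0+0+0+1+0+0+0+1+0+0+1+1 mod 2 = 1
  s[2] = (000111100001111)·(001010111011111) mod 2 = 0+0+0+0+1+0+1+0+0+0+0+1+1+1+1 mod 2 = 0
  s[3] = (000000011111111)·(001010111011111) mod 2 = 0+0+0+0+0+0+0+1+1+0+1+1+1+1+1 mod 2 = 1
Syndrome = 1101
Column 11 of H equals this syndrome → error at bit 11 (1-indexed).
Flip bit 11: 001010111011111 → 001010111001111
Extract data bits at positions {3,5,6,7,9,10,11,12,13,14,15}: 11011001111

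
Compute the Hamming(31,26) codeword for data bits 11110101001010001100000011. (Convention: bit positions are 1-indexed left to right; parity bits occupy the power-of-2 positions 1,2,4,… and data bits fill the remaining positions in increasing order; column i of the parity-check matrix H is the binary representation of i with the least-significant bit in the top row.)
Codeword c = d · G (mod 2), d = 11110101001010001100000011:
  c[0] = d·G[:,0] = (11110101001010001100000011)·(11011010101101010101010101) mod 2 = 1+1+0+1+0+0+0+0+0+0+1+0+0+0+0+0+0+1+0+0+0+0+0+0+0+1 mod 2 = 0
  c[1] = d·G[:,1] = (11110101001010001100000011)·(10110110011011001100110011) mod 2 = 1+0+1+1+0+1+0+0+0+0+1+0+1+0+0+0+1+1+0+0+0+0+0+0+1+1 mod 2 = 0
  c[2] = d·G[:,2] = (11110101001010001100000011)·(10000000000000000000000000) mod 2 = 1+0+0+0+0+0+0+0+0+0+0+0+0+0+0+0+0+0+0+0+0+0+0+0+0+0 mod 2 = 1
  c[3] = d·G[:,3] = (11110101001010001100000011)·(01110001111000111100001111) mod 2 = 0+1+1+1+0+0+0+1+0+0+1+0+0+0+0+0+1+1+0+0+0+0+0+0+1+1 mod 2 = 1
  c[4] = d·G[:,4] = (11110101001010001100000011)·(01000000000000000000000000) mod 2 = 0+1+0+0+0+0+0+0+0+0+0+0+0+0+0+0+0+0+0+0+0+0+0+0+0+0 mod 2 = 1
  c[5] = d·G[:,5] = (11110101001010001100000011)·(00100000000000000000000000) mod 2 = 0+0+1+0+0+0+0+0+0+0+0+0+0+0+0+0+0+0+0+0+0+0+0+0+0+0 mod 2 = 1
  c[6] = d·G[:,6] = (11110101001010001100000011)·(00010000000000000000000000) mod 2 = 0+0+0+1+0+0+0+0+0+0+0+0+0+0+0+0+0+0+0+0+0+0+0+0+0+0 mod 2 = 1
  c[7] = d·G[:,7] = (11110101001010001100000011)·(00001111111000000011111111) mod 2 = 0+0+0+0+0+1+0+1+0+0+1+0+0+0+0+0+0+0+0+0+0+0+0+0+1+1 mod 2 = 1
  c[8] = d·G[:,8] = (11110101001010001100000011)·(00001000000000000000000000) mod 2 = 0+0+0+0+0+0+0+0+0+0+0+0+0+0+0+0+0+0+0+0+0+0+0+0+0+0 mod 2 = 0
  c[9] = d·G[:,9] = (11110101001010001100000011)·(00000100000000000000000000) mod 2 = 0+0+0+0+0+1+0+0+0+0+0+0+0+0+0+0+0+0+0+0+0+0+0+0+0+0 mod 2 = 1
  c[10] = d·G[:,10] = (11110101001010001100000011)·(00000010000000000000000000) mod 2 = 0+0+0+0+0+0+0+0+0+0+0+0+0+0+0+0+0+0+0+0+0+0+0+0+0+0 mod 2 = 0
  c[11] = d·G[:,11] = (11110101001010001100000011)·(00000001000000000000000000) mod 2 = 0+0+0+0+0+0+0+1+0+0+0+0+0+0+0+0+0+0+0+0+0+0+0+0+0+0 mod 2 = 1
  c[12] = d·G[:,12] = (11110101001010001100000011)·(00000000100000000000000000) mod 2 = 0+0+0+0+0+0+0+0+0+0+0+0+0+0+0+0+0+0+0+0+0+0+0+0+0+0 mod 2 = 0
  c[13] = d·G[:,13] = (11110101001010001100000011)·(00000000010000000000000000) mod 2 = 0+0+0+0+0+0+0+0+0+0+0+0+0+0+0+0+0+0+0+0+0+0+0+0+0+0 mod 2 = 0
  c[14] = d·G[:,14] = (11110101001010001100000011)·(00000000001000000000000000) mod 2 = 0+0+0+0+0+0+0+0+0+0+1+0+0+0+0+0+0+0+0+0+0+0+0+0+0+0 mod 2 = 1
  c[15] = d·G[:,15] = (11110101001010001100000011)·(00000000000111111111111111) mod 2 = 0+0+0+0+0+0+0+0+0+0+0+0+1+0+0+0+1+1+0+0+0+0+0+0+1+1 mod 2 = 1
  c[16] = d·G[:,16] = (11110101001010001100000011)·(00000000000100000000000000) mod 2 = 0+0+0+0+0+0+0+0+0+0+0+0+0+0+0+0+0+0+0+0+0+0+0+0+0+0 mod 2 = 0
  c[17] = d·G[:,17] = (11110101001010001100000011)·(00000000000010000000000000) mod 2 = 0+0+0+0+0+0+0+0+0+0+0+0+1+0+0+0+0+0+0+0+0+0+0+0+0+0 mod 2 = 1
  c[18] = d·G[:,18] = (11110101001010001100000011)·(00000000000001000000000000) mod 2 = 0+0+0+0+0+0+0+0+0+0+0+0+0+0+0+0+0+0+0+0+0+0+0+0+0+0 mod 2 = 0
  c[19] = d·G[:,19] = (11110101001010001100000011)·(00000000000000100000000000) mod 2 = 0+0+0+0+0+0+0+0+0+0+0+0+0+0+0+0+0+0+0+0+0+0+0+0+0+0 mod 2 = 0
  c[20] = d·G[:,20] = (11110101001010001100000011)·(00000000000000010000000000) mod 2 = 0+0+0+0+0+0+0+0+0+0+0+0+0+0+0+0+0+0+0+0+0+0+0+0+0+0 mod 2 = 0
  c[21] = d·G[:,21] = (11110101001010001100000011)·(00000000000000001000000000) mod 2 = 0+0+0+0+0+0+0+0+0+0+0+0+0+0+0+0+1+0+0+0+0+0+0+0+0+0 mod 2 = 1
  c[22] = d·G[:,22] = (11110101001010001100000011)·(00000000000000000100000000) mod 2 = 0+0+0+0+0+0+0+0+0+0+0+0+0+0+0+0+0+1+0+0+0+0+0+0+0+0 mod 2 = 1
  c[23] = d·G[:,23] = (11110101001010001100000011)·(00000000000000000010000000) mod 2 = 0+0+0+0+0+0+0+0+0+0+0+0+0+0+0+0+0+0+0+0+0+0+0+0+0+0 mod 2 = 0
  c[24] = d·G[:,24] = (11110101001010001100000011)·(00000000000000000001000000) mod 2 = 0+0+0+0+0+0+0+0+0+0+0+0+0+0+0+0+0+0+0+0+0+0+0+0+0+0 mod 2 = 0
  c[25] = d·G[:,25] = (11110101001010001100000011)·(00000000000000000000100000) mod 2 = 0+0+0+0+0+0+0+0+0+0+0+0+0+0+0+0+0+0+0+0+0+0+0+0+0+0 mod 2 = 0
  c[26] = d·G[:,26] = (11110101001010001100000011)·(00000000000000000000010000) mod 2 = 0+0+0+0+0+0+0+0+0+0+0+0+0+0+0+0+0+0+0+0+0+0+0+0+0+0 mod 2 = 0
  c[27] = d·G[:,27] = (11110101001010001100000011)·(00000000000000000000001000) mod 2 = 0+0+0+0+0+0+0+0+0+0+0+0+0+0+0+0+0+0+0+0+0+0+0+0+0+0 mod 2 = 0
  c[28] = d·G[:,28] = (11110101001010001100000011)·(00000000000000000000000100) mod 2 = 0+0+0+0+0+0+0+0+0+0+0+0+0+0+0+0+0+0+0+0+0+0+0+0+0+0 mod 2 = 0
  c[29] = d·G[:,29] = (11110101001010001100000011)·(00000000000000000000000010) mod 2 = 0+0+0+0+0+0+0+0+0+0+0+0+0+0+0+0+0+0+0+0+0+0+0+0+1+0 mod 2 = 1
  c[30] = d·G[:,30] = (11110101001010001100000011)·(00000000000000000000000001) mod 2 = 0+0+0+0+0+0+0+0+0+0+0+0+0+0+0+0+0+0+0+0+0+0+0+0+0+1 mod 2 = 1
Codeword = 0011111101010011010001100000011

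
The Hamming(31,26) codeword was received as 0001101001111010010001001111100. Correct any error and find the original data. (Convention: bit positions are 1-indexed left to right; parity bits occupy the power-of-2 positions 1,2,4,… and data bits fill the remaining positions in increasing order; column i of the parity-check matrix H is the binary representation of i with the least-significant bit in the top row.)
Syndrome s = H · r^T (mod 2), r = 0001101001111010010001001111100:
  s[0] = (1010101010101010101010101010101)·(0001101001111010010001001111100) mod 2 = 0+0+0+0+1+0+1+0+0+0+1+0+1+0+1+0+0+0+0+0+0+0+0+0+1+0+1+0+1+0+0 mod 2 = 0
  s[1] = (0110011001100110011001100110011)·(0001101001111010010001001111100) mod 2 = 0+0+0+0+0+0+1+0+0+1+1+0+0+0+1+0+0+1+0+0+0+1+0+0+0+1+1+0+0+0+0 mod 2 = 0
  s[2] = (0001111000011110000111100001111)·(0001101001111010010001001111100) mod 2 = 0+0+0+1+1+0+1+0+0+0+0+1+1+0+1+0+0+0+0+0+0+1+0+0+0+0+0+1+1+0+0 mod 2 = 1
  s[3] = (0000000111111110000000011111111)·(0001101001111010010001001111100) mod 2 = 0+0+0+0+0+0+0+0+0+1+1+1+1+0+1+0+0+0+0+0+0+0+0+0+1+1+1+1+1+0+0 mod 2 = 0
  s[4] = (0000000000000001111111111111111)·(0001101001111010010001001111100) mod 2 = 0+0+0+0+0+0+0+0+0+0+0+0+0+0+0+0+0+1+0+0+0+1+0+0+1+1+1+1+1+0+0 mod 2 = 1
Syndrome = 00101
Column 20 of H equals this syndrome → error at bit 20 (1-indexed).
Flip bit 20: 0001101001111010010001001111100 → 0001101001111010010101001111100
Extract data bits at positions {3,5,6,7,9,10,11,12,13,14,15,17,18,19,20,21,22,23,24,25,26,27,28,29,30,31}: 01010111101010101001111100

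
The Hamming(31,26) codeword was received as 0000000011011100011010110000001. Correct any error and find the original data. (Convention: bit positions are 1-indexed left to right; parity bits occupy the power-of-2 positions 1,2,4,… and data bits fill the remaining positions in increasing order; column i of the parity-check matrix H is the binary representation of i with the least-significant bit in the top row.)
Syndrome s = H · r^T (mod 2), r = 0000000011011100011010110000001:
  s[0] = (1010101010101010101010101010101)·(0000000011011100011010110000001) mod 2 = 0+0+0+0+0+0+0+0+1+0+0+0+1+0+0+0+0+0+1+0+1+0+1+0+0+0+0+0+0+0+1 mod 2 = 0
  s[1] = (0110011001100110011001100110011)·(0000000011011100011010110000001) mod 2 = 0+0+0+0+0+0+0+0+0+1+0+0+0+1+0+0+0+1+1+0+0+0+1+0+0+0+0+0+0+0+1 mod 2 = 0
  s[2] = (0001111000011110000111100001111)·(0000000011011100011010110000001) mod 2 = 0+0+0+0+0+0+0+0+0+0+0+1+1+1+0+0+0+0+0+0+1+0+1+0+0+0+0+0+0+0+1 mod 2 = 0
  s[3] = (0000000111111110000000011111111)·(0000000011011100011010110000001) mod 2 = 0+0+0+0+0+0+0+0+1+1+0+1+1+1+0+0+0+0+0+0+0+0+0+1+0+0+0+0+0+0+1 mod 2 = 1
  s[4] = (0000000000000001111111111111111)·(0000000011011100011010110000001) mod 2 = 0+0+0+0+0+0+0+0+0+0+0+0+0+0+0+0+0+1+1+0+1+0+1+1+0+0+0+0+0+0+1 mod 2 = 0
Syndrome = 00010
Column 8 of H equals this syndrome → error at bit 8 (1-indexed).
Flip bit 8: 0000000011011100011010110000001 → 0000000111011100011010110000001
Extract data bits at positions {3,5,6,7,9,10,11,12,13,14,15,17,18,19,20,21,22,23,24,25,26,27,28,29,30,31}: 00001101110011010110000001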